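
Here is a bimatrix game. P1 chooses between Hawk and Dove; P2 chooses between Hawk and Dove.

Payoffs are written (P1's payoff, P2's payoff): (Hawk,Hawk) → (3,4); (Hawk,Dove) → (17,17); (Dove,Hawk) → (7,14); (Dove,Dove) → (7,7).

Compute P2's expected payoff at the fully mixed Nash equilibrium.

First find x, the probability P1 plays Hawk, from P2's indifference between Hawk and Dove: 4x + 14(1−x) = 17x + 7(1−x), giving x = 7/20.
Since P2 is indifferent in equilibrium, P2's expected payoff equals the payoff from either column against (7/20, 13/20). Using Hawk: 4(7/20) + 14(13/20) = 21/2.

21/2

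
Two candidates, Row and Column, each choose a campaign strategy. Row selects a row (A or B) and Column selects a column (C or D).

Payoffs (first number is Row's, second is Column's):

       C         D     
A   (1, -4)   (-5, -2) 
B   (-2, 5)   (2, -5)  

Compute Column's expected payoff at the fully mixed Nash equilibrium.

-5/2

First find p, the probability Row plays A, from Column's indifference between C and D: −4p + 5(1−p) = −2p − 5(1−p), giving p = 5/6.
Since Column is indifferent in equilibrium, Column's expected payoff equals the payoff from either column against (5/6, 1/6). Using C: −4(5/6) + 5(1/6) = -5/2.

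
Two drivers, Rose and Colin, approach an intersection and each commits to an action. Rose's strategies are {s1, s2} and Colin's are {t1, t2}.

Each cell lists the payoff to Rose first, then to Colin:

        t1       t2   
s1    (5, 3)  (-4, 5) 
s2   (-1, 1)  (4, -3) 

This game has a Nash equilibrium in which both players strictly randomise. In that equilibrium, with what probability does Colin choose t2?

Let y be the probability that Colin plays t1. In a completely mixed equilibrium, Rose must be indifferent between s1 and s2.
Rose's expected payoff from s1 is 5y − 4(1−y); from s2 it is −y + 4(1−y).
Setting these equal: 9y − 4 = −5y + 4, so y = 4/7.
Therefore Colin plays t2 with probability 1 − 4/7 = 3/7.

3/7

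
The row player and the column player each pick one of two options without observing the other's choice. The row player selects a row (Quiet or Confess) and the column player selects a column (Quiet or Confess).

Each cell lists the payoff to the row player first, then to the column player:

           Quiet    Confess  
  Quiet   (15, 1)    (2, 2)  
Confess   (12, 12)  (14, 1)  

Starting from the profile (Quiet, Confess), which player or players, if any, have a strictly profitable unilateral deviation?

The row player at (Quiet, Confess) earns 2; deviating to Confess yields 14 — a strict improvement.
The column player earns 2; deviating to Quiet yields 1 — not better.
Only the row player has a strictly profitable deviation.

The row player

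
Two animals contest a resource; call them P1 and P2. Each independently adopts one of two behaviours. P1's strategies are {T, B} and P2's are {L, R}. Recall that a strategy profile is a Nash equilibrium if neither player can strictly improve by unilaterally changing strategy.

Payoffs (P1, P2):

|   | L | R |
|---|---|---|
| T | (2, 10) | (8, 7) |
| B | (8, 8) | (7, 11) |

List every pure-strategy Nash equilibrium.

none

(T, L): P1 prefers B (8 > 2) — not an equilibrium.
(T, R): P2 prefers L (10 > 7) — not an equilibrium.
(B, L): P2 prefers R (11 > 8) — not an equilibrium.
(B, R): P1 prefers T (8 > 7) — not an equilibrium.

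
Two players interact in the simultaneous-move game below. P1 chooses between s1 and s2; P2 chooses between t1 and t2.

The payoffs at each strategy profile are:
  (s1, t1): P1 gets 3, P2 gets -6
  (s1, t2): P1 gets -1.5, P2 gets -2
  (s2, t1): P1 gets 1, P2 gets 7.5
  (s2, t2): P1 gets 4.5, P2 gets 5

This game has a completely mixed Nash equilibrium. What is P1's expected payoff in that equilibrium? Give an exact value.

First find q, the probability P2 plays t1, from P1's indifference between s1 and s2: 3q − 1.5(1−q) = q + 4.5(1−q), giving q = 3/4.
Since P1 is indifferent in equilibrium, P1's expected payoff equals the payoff from either row against (3/4, 1/4). Using s1: 3(3/4) − 1.5(1/4) = 15/8.

15/8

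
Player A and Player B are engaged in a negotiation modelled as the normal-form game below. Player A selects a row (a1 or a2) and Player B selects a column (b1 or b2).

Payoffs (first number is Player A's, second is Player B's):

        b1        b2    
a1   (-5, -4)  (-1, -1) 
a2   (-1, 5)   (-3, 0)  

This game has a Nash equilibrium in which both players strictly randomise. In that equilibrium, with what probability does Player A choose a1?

Let p be the probability that Player A plays a1. In a completely mixed equilibrium, Player B must be indifferent between b1 and b2.
Player B's expected payoff from b1 is −4p + 5(1−p); from b2 it is −p.
Setting these equal: −9p + 5 = −p, so p = 5/8.

5/8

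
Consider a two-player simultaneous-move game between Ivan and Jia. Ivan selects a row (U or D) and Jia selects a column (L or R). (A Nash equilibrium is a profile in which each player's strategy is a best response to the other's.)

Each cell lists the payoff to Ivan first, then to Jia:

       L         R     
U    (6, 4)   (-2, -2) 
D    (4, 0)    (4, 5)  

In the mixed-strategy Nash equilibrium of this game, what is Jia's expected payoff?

First find p, the probability Ivan plays U, from Jia's indifference between L and R: 4p = −2p + 5(1−p), giving p = 5/11.
Since Jia is indifferent in equilibrium, Jia's expected payoff equals the payoff from either column against (5/11, 6/11). Using L: 4(5/11) = 20/11.

20/11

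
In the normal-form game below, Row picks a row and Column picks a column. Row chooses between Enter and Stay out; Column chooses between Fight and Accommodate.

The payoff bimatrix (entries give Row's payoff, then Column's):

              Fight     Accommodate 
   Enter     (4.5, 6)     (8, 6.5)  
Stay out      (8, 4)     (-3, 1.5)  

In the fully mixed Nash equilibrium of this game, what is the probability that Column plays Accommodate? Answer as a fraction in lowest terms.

7/29

Let y be the probability that Column plays Fight. In a completely mixed equilibrium, Row must be indifferent between Enter and Stay out.
Row's expected payoff from Enter is 4.5y + 8(1−y); from Stay out it is 8y − 3(1−y).
Setting these equal: −3.5y + 8 = 11y − 3, so y = 22/29.
Therefore Column plays Accommodate with probability 1 − 22/29 = 7/29.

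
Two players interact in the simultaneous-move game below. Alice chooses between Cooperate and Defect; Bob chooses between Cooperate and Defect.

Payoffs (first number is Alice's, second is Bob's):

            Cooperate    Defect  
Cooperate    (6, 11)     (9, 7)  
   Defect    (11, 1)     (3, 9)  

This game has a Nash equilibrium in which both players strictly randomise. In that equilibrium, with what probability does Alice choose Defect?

Let r be the probability that Alice plays Cooperate. In a completely mixed equilibrium, Bob must be indifferent between Cooperate and Defect.
Bob's expected payoff from Cooperate is 11r + (1−r); from Defect it is 7r + 9(1−r).
Setting these equal: 10r + 1 = −2r + 9, so r = 2/3.
Therefore Alice plays Defect with probability 1 − 2/3 = 1/3.

1/3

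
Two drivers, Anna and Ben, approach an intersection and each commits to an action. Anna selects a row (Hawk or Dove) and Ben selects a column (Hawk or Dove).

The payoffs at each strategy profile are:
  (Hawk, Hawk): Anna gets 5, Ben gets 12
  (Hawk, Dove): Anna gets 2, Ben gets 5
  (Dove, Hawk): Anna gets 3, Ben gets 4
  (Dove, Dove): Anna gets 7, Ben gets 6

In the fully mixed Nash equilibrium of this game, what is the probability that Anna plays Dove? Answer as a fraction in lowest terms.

Let x be the probability that Anna plays Hawk. In a completely mixed equilibrium, Ben must be indifferent between Hawk and Dove.
Ben's expected payoff from Hawk is 12x + 4(1−x); from Dove it is 5x + 6(1−x).
Setting these equal: 8x + 4 = −x + 6, so x = 2/9.
Therefore Anna plays Dove with probability 1 − 2/9 = 7/9.

7/9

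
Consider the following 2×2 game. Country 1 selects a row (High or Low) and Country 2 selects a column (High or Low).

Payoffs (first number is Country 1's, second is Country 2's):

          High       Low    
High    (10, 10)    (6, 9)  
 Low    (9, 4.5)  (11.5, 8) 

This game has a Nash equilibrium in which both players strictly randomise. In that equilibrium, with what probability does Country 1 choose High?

Let x be the probability that Country 1 plays High. In a completely mixed equilibrium, Country 2 must be indifferent between High and Low.
Country 2's expected payoff from High is 10x + 4.5(1−x); from Low it is 9x + 8(1−x).
Setting these equal: 5.5x + 4.5 = x + 8, so x = 7/9.

7/9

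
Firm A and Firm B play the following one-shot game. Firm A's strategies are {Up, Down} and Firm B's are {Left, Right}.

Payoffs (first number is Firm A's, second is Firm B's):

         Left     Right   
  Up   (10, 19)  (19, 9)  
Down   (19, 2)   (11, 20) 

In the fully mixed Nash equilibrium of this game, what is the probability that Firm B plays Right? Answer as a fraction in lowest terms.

Let y be the probability that Firm B plays Left. In a completely mixed equilibrium, Firm A must be indifferent between Up and Down.
Firm A's expected payoff from Up is 10y + 19(1−y); from Down it is 19y + 11(1−y).
Setting these equal: −9y + 19 = 8y + 11, so y = 8/17.
Therefore Firm B plays Right with probability 1 − 8/17 = 9/17.

9/17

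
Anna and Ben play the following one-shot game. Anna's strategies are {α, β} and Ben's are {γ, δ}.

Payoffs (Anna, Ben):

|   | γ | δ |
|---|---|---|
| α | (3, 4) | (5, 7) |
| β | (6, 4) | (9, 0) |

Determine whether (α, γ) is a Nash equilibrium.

At (α, γ), Anna earns 3; switching to β would give 6, so Anna would deviate.
Ben earns 4; switching to δ would give 7, so Ben would deviate.
Since at least one player can profitably deviate, this is not a Nash equilibrium.

No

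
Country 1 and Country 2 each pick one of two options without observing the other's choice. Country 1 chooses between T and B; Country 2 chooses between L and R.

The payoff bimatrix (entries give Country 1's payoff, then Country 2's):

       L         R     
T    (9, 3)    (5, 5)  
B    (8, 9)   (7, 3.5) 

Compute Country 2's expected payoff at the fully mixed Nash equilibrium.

23/5

First find x, the probability Country 1 plays T, from Country 2's indifference between L and R: 3x + 9(1−x) = 5x + 3.5(1−x), giving x = 11/15.
Since Country 2 is indifferent in equilibrium, Country 2's expected payoff equals the payoff from either column against (11/15, 4/15). Using L: 3(11/15) + 9(4/15) = 23/5.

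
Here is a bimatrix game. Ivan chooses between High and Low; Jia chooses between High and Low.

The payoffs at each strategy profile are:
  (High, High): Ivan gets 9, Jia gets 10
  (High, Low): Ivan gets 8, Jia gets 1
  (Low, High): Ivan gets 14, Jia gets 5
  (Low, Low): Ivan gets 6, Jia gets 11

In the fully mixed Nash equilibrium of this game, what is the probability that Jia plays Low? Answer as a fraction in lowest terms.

5/7

Let y be the probability that Jia plays High. In a completely mixed equilibrium, Ivan must be indifferent between High and Low.
Ivan's expected payoff from High is 9y + 8(1−y); from Low it is 14y + 6(1−y).
Setting these equal: y + 8 = 8y + 6, so y = 2/7.
Therefore Jia plays Low with probability 1 − 2/7 = 5/7.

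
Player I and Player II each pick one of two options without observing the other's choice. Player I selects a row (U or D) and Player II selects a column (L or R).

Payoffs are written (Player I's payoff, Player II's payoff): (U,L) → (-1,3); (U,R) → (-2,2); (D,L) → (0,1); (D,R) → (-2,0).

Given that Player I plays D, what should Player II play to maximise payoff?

Against D, Player II earns 1 from L and 0 from R.
So L is the best response.

L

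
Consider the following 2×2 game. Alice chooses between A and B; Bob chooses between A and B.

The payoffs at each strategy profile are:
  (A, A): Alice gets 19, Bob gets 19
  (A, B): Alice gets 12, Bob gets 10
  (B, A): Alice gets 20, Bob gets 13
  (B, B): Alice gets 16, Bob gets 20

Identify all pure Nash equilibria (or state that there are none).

(A, A): Alice prefers B (20 > 19) — not an equilibrium.
(A, B): Alice prefers B (16 > 12); Bob prefers A (19 > 10) — not an equilibrium.
(B, A): Bob prefers B (20 > 13) — not an equilibrium.
(B, B): Alice gets 16 ≥ 12 from A, and Bob gets 20 ≥ 13 from A — Nash equilibrium.

(B, B)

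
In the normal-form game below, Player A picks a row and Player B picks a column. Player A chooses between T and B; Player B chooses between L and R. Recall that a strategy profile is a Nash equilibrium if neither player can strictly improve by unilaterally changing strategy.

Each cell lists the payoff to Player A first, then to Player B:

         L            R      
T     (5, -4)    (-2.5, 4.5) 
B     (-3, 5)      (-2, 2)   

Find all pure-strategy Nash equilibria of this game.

none

(T, L): Player B prefers R (4.5 > -4) — not an equilibrium.
(T, R): Player A prefers B (-2 > -2.5) — not an equilibrium.
(B, L): Player A prefers T (5 > -3) — not an equilibrium.
(B, R): Player B prefers L (5 > 2) — not an equilibrium.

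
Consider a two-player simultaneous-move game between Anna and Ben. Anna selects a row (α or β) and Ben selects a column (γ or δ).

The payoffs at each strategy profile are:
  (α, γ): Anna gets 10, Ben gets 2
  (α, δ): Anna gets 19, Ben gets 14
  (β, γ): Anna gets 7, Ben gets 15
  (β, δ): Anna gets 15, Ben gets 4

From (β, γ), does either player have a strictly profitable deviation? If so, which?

Anna at (β, γ) earns 7; deviating to α yields 10 — a strict improvement.
Ben earns 15; deviating to δ yields 4 — not better.
Only Anna has a strictly profitable deviation.

Anna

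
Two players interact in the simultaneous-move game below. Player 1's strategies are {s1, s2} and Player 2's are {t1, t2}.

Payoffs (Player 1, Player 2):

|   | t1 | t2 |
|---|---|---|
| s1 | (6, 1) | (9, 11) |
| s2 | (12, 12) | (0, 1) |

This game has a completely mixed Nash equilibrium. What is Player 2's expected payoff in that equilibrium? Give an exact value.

First find p, the probability Player 1 plays s1, from Player 2's indifference between t1 and t2: p + 12(1−p) = 11p + (1−p), giving p = 11/21.
Since Player 2 is indifferent in equilibrium, Player 2's expected payoff equals the payoff from either column against (11/21, 10/21). Using t1: (11/21) + 12(10/21) = 131/21.

131/21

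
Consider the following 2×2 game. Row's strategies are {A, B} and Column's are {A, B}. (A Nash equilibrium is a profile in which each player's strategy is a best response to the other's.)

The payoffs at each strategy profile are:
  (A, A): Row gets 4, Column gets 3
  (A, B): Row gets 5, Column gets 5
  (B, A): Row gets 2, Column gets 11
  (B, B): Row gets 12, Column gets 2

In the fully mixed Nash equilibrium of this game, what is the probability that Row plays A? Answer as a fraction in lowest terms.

9/11

Let x be the probability that Row plays A. In a completely mixed equilibrium, Column must be indifferent between A and B.
Column's expected payoff from A is 3x + 11(1−x); from B it is 5x + 2(1−x).
Setting these equal: −8x + 11 = 3x + 2, so x = 9/11.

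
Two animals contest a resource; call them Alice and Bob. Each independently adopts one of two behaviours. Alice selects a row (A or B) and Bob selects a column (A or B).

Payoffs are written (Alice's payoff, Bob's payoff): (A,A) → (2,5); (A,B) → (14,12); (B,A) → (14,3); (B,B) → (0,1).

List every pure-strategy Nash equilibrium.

(A, A): Alice prefers B (14 > 2); Bob prefers B (12 > 5) — not an equilibrium.
(A, B): Alice gets 14 ≥ 0 from B, and Bob gets 12 ≥ 5 from A — Nash equilibrium.
(B, A): Alice gets 14 ≥ 2 from A, and Bob gets 3 ≥ 1 from B — Nash equilibrium.
(B, B): Alice prefers A (14 > 0); Bob prefers A (3 > 1) — not an equilibrium.

(A, B) and (B, A)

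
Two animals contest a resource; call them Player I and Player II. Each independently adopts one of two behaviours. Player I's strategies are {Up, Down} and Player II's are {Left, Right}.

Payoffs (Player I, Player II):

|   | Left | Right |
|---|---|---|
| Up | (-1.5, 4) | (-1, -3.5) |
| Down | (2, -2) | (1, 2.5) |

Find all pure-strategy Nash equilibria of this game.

(Up, Left): Player I prefers Down (2 > -1.5) — not an equilibrium.
(Up, Right): Player I prefers Down (1 > -1); Player II prefers Left (4 > -3.5) — not an equilibrium.
(Down, Left): Player II prefers Right (2.5 > -2) — not an equilibrium.
(Down, Right): Player I gets 1 ≥ -1 from Up, and Player II gets 2.5 ≥ -2 from Left — Nash equilibrium.

(Down, Right)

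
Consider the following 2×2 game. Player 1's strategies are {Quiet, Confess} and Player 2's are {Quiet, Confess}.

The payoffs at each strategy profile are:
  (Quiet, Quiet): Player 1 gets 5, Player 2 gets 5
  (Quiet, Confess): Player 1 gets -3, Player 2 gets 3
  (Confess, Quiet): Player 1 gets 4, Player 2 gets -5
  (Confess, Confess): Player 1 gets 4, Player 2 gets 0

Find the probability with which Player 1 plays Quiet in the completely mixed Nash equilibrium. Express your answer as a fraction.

5/7

Let x be the probability that Player 1 plays Quiet. In a completely mixed equilibrium, Player 2 must be indifferent between Quiet and Confess.
Player 2's expected payoff from Quiet is 5x − 5(1−x); from Confess it is 3x.
Setting these equal: 10x − 5 = 3x, so x = 5/7.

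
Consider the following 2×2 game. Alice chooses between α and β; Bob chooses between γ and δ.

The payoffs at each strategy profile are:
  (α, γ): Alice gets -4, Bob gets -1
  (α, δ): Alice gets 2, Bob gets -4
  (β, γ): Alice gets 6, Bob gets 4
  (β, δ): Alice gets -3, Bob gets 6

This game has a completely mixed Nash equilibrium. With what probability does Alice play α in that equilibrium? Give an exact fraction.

Let p be the probability that Alice plays α. In a completely mixed equilibrium, Bob must be indifferent between γ and δ.
Bob's expected payoff from γ is −p + 4(1−p); from δ it is −4p + 6(1−p).
Setting these equal: −5p + 4 = −10p + 6, so p = 2/5.

2/5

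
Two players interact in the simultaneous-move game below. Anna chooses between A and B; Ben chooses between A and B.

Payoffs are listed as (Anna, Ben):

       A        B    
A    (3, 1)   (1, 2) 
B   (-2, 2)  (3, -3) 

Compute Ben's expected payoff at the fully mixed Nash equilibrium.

First find x, the probability Anna plays A, from Ben's indifference between A and B: x + 2(1−x) = 2x − 3(1−x), giving x = 5/6.
Since Ben is indifferent in equilibrium, Ben's expected payoff equals the payoff from either column against (5/6, 1/6). Using A: (5/6) + 2(1/6) = 7/6.

7/6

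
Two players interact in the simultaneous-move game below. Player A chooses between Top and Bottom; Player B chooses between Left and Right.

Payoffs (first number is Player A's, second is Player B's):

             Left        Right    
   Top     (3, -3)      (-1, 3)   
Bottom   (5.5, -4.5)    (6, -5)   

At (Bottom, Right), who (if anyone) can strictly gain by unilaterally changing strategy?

Player B

Player A at (Bottom, Right) earns 6; deviating to Top yields -1 — not better.
Player B earns -5; deviating to Left yields -4.5 — a strict improvement.
Only Player B has a strictly profitable deviation.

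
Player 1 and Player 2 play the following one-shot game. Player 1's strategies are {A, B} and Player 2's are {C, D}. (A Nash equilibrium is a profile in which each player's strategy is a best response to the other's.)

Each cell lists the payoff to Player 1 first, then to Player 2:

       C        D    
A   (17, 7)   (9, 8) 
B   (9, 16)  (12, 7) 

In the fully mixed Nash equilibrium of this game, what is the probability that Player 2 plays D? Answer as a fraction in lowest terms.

8/11

Let c be the probability that Player 2 plays C. In a completely mixed equilibrium, Player 1 must be indifferent between A and B.
Player 1's expected payoff from A is 17c + 9(1−c); from B it is 9c + 12(1−c).
Setting these equal: 8c + 9 = −3c + 12, so c = 3/11.
Therefore Player 2 plays D with probability 1 − 3/11 = 8/11.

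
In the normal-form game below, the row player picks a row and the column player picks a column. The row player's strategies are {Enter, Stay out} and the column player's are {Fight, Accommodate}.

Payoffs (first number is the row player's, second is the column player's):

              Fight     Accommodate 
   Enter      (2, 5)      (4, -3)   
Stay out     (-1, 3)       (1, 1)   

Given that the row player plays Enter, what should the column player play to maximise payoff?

Against Enter, the column player earns 5 from Fight and -3 from Accommodate.
So Fight is the best response.

Fight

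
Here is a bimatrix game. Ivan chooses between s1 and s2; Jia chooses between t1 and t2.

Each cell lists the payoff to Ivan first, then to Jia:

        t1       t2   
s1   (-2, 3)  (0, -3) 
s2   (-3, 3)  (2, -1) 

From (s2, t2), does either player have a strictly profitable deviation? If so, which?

Ivan at (s2, t2) earns 2; deviating to s1 yields 0 — not better.
Jia earns -1; deviating to t1 yields 3 — a strict improvement.
Only Jia has a strictly profitable deviation.

Jia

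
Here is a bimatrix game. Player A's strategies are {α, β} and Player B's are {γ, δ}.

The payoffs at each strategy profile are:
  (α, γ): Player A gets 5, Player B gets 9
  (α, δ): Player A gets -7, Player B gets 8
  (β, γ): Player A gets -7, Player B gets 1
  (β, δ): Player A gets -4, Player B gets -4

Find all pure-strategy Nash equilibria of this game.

(α, γ)

(α, γ): Player A gets 5 ≥ -7 from β, and Player B gets 9 ≥ 8 from δ — Nash equilibrium.
(α, δ): Player A prefers β (-4 > -7); Player B prefers γ (9 > 8) — not an equilibrium.
(β, γ): Player A prefers α (5 > -7) — not an equilibrium.
(β, δ): Player B prefers γ (1 > -4) — not an equilibrium.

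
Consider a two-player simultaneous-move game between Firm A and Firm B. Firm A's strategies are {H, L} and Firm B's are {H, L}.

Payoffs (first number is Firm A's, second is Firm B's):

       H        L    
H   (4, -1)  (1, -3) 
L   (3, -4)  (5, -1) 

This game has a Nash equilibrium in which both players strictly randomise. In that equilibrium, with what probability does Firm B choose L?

1/5

Let q be the probability that Firm B plays H. In a completely mixed equilibrium, Firm A must be indifferent between H and L.
Firm A's expected payoff from H is 4q + (1−q); from L it is 3q + 5(1−q).
Setting these equal: 3q + 1 = −2q + 5, so q = 4/5.
Therefore Firm B plays L with probability 1 − 4/5 = 1/5.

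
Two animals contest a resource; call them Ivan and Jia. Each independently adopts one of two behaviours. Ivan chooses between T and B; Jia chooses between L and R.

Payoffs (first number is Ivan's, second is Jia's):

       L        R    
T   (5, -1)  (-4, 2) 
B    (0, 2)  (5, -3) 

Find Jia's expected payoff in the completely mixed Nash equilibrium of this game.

First find x, the probability Ivan plays T, from Jia's indifference between L and R: −x + 2(1−x) = 2x − 3(1−x), giving x = 5/8.
Since Jia is indifferent in equilibrium, Jia's expected payoff equals the payoff from either column against (5/8, 3/8). Using L: −(5/8) + 2(3/8) = 1/8.

1/8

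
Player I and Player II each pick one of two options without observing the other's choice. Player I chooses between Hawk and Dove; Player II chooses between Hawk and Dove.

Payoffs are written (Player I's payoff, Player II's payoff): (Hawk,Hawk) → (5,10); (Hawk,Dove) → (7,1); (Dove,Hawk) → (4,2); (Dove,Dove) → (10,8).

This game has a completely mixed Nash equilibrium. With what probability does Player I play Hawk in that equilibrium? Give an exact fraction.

Let r be the probability that Player I plays Hawk. In a completely mixed equilibrium, Player II must be indifferent between Hawk and Dove.
Player II's expected payoff from Hawk is 10r + 2(1−r); from Dove it is r + 8(1−r).
Setting these equal: 8r + 2 = −7r + 8, so r = 2/5.

2/5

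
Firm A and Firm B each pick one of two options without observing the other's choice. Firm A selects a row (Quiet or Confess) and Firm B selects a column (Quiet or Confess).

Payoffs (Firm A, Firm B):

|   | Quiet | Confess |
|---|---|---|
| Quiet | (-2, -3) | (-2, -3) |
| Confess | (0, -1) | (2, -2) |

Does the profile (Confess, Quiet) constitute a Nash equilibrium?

Yes

At (Confess, Quiet), Firm A earns 0; switching to Quiet would give -2, so Firm A has no profitable deviation.
Firm B earns -1; switching to Confess would give -2, so Firm B has no profitable deviation.
Neither player can gain by a unilateral deviation, so this profile is a Nash equilibrium.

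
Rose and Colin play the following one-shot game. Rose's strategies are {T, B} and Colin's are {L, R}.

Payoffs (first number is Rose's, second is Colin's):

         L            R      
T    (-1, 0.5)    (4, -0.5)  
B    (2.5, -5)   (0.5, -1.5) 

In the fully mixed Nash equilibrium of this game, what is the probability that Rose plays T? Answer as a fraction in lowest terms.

7/9

Let p be the probability that Rose plays T. In a completely mixed equilibrium, Colin must be indifferent between L and R.
Colin's expected payoff from L is 0.5p − 5(1−p); from R it is −0.5p − 1.5(1−p).
Setting these equal: 5.5p − 5 = p − 1.5, so p = 7/9.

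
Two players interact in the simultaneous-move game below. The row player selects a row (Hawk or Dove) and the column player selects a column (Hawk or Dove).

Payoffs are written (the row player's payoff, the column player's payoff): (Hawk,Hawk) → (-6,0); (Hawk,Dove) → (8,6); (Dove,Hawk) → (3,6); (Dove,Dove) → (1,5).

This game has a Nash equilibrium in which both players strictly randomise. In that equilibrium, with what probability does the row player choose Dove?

6/7

Let x be the probability that the row player plays Hawk. In a completely mixed equilibrium, the column player must be indifferent between Hawk and Dove.
The column player's expected payoff from Hawk is 6(1−x); from Dove it is 6x + 5(1−x).
Setting these equal: −6x + 6 = x + 5, so x = 1/7.
Therefore the row player plays Dove with probability 1 − 1/7 = 6/7.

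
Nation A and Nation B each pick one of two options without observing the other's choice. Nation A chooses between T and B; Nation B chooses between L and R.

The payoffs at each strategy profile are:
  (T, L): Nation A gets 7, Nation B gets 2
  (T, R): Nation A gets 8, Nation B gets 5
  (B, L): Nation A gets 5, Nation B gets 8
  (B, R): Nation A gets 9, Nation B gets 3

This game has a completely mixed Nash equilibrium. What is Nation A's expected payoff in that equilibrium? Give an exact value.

23/3

First find q, the probability Nation B plays L, from Nation A's indifference between T and B: 7q + 8(1−q) = 5q + 9(1−q), giving q = 1/3.
Since Nation A is indifferent in equilibrium, Nation A's expected payoff equals the payoff from either row against (1/3, 2/3). Using T: 7(1/3) + 8(2/3) = 23/3.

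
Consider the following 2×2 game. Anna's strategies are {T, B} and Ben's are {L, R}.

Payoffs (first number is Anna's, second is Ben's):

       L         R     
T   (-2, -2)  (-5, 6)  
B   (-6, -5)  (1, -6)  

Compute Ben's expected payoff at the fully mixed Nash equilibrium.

First find x, the probability Anna plays T, from Ben's indifference between L and R: −2x − 5(1−x) = 6x − 6(1−x), giving x = 1/9.
Since Ben is indifferent in equilibrium, Ben's expected payoff equals the payoff from either column against (1/9, 8/9). Using L: −2(1/9) − 5(8/9) = -14/3.

-14/3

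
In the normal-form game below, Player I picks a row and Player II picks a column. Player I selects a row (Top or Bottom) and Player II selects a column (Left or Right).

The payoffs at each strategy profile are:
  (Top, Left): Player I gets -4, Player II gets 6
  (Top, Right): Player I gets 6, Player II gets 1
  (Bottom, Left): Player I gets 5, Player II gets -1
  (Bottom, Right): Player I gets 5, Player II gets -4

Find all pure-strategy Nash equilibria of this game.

(Bottom, Left)

(Top, Left): Player I prefers Bottom (5 > -4) — not an equilibrium.
(Top, Right): Player II prefers Left (6 > 1) — not an equilibrium.
(Bottom, Left): Player I gets 5 ≥ -4 from Top, and Player II gets -1 ≥ -4 from Right — Nash equilibrium.
(Bottom, Right): Player I prefers Top (6 > 5); Player II prefers Left (-1 > -4) — not an equilibrium.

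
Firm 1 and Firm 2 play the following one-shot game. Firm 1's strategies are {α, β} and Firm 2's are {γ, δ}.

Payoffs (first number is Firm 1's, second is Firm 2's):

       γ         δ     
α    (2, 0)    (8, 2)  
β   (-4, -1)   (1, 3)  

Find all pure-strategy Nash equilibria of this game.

(α, γ): Firm 2 prefers δ (2 > 0) — not an equilibrium.
(α, δ): Firm 1 gets 8 ≥ 1 from β, and Firm 2 gets 2 ≥ 0 from γ — Nash equilibrium.
(β, γ): Firm 1 prefers α (2 > -4); Firm 2 prefers δ (3 > -1) — not an equilibrium.
(β, δ): Firm 1 prefers α (8 > 1) — not an equilibrium.

(α, δ)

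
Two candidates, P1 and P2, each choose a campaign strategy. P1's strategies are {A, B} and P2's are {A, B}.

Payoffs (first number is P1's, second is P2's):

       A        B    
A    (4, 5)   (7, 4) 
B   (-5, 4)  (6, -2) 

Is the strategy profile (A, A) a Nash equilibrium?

At (A, A), P1 earns 4; switching to B would give -5, so P1 has no profitable deviation.
P2 earns 5; switching to B would give 4, so P2 has no profitable deviation.
Neither player can gain by a unilateral deviation, so this profile is a Nash equilibrium.

Yes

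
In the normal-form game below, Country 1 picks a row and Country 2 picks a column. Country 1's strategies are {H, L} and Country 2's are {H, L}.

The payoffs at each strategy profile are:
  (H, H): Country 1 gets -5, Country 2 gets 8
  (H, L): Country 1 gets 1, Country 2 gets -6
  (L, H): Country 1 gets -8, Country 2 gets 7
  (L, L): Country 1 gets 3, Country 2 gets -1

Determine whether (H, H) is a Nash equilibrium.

Yes

At (H, H), Country 1 earns -5; switching to L would give -8, so Country 1 has no profitable deviation.
Country 2 earns 8; switching to L would give -6, so Country 2 has no profitable deviation.
Neither player can gain by a unilateral deviation, so this profile is a Nash equilibrium.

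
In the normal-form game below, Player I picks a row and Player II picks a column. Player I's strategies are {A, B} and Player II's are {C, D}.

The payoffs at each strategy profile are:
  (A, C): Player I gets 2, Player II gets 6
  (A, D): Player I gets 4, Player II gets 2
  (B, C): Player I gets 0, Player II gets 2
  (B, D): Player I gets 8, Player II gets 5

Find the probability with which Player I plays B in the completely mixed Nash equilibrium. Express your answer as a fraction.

4/7

Let x be the probability that Player I plays A. In a completely mixed equilibrium, Player II must be indifferent between C and D.
Player II's expected payoff from C is 6x + 2(1−x); from D it is 2x + 5(1−x).
Setting these equal: 4x + 2 = −3x + 5, so x = 3/7.
Therefore Player I plays B with probability 1 − 3/7 = 4/7.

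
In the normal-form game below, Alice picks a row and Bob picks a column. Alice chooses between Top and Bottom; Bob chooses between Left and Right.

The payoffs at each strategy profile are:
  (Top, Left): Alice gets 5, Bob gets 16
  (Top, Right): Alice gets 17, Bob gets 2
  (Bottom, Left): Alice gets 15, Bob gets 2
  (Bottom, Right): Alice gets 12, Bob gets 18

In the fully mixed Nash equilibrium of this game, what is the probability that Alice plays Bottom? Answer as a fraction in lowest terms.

Let r be the probability that Alice plays Top. In a completely mixed equilibrium, Bob must be indifferent between Left and Right.
Bob's expected payoff from Left is 16r + 2(1−r); from Right it is 2r + 18(1−r).
Setting these equal: 14r + 2 = −16r + 18, so r = 8/15.
Therefore Alice plays Bottom with probability 1 − 8/15 = 7/15.

7/15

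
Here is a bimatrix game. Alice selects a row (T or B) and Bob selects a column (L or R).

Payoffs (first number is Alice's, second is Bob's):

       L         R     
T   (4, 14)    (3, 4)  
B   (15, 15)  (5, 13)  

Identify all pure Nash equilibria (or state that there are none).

(T, L): Alice prefers B (15 > 4) — not an equilibrium.
(T, R): Alice prefers B (5 > 3); Bob prefers L (14 > 4) — not an equilibrium.
(B, L): Alice gets 15 ≥ 4 from T, and Bob gets 15 ≥ 13 from R — Nash equilibrium.
(B, R): Bob prefers L (15 > 13) — not an equilibrium.

(B, L)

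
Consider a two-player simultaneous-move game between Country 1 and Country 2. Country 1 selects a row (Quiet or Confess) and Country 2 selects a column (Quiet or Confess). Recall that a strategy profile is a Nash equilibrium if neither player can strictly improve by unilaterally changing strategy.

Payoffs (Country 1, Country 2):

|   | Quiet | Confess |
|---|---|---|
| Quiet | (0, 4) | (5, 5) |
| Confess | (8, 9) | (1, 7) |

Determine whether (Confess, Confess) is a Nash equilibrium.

At (Confess, Confess), Country 1 earns 1; switching to Quiet would give 5, so Country 1 would deviate.
Country 2 earns 7; switching to Quiet would give 9, so Country 2 would deviate.
Since at least one player can profitably deviate, this is not a Nash equilibrium.

No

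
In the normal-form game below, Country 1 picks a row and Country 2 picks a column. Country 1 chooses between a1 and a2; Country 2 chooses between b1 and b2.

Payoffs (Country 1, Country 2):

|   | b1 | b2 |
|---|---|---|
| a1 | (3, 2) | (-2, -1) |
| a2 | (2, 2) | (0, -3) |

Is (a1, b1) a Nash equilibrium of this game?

At (a1, b1), Country 1 earns 3; switching to a2 would give 2, so Country 1 has no profitable deviation.
Country 2 earns 2; switching to b2 would give -1, so Country 2 has no profitable deviation.
Neither player can gain by a unilateral deviation, so this profile is a Nash equilibrium.

Yes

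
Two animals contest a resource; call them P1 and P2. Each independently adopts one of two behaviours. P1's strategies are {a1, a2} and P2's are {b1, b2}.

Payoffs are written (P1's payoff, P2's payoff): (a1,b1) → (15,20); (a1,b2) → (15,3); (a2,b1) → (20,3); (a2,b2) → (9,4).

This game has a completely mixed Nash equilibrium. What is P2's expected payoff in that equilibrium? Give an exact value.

First find x, the probability P1 plays a1, from P2's indifference between b1 and b2: 20x + 3(1−x) = 3x + 4(1−x), giving x = 1/18.
Since P2 is indifferent in equilibrium, P2's expected payoff equals the payoff from either column against (1/18, 17/18). Using b1: 20(1/18) + 3(17/18) = 71/18.

71/18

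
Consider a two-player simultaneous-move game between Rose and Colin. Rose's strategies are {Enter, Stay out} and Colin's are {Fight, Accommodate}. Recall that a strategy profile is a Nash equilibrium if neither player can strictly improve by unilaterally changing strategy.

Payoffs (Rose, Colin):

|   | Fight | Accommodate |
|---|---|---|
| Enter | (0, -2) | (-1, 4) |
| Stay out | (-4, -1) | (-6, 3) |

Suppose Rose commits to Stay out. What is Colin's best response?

Against Stay out, Colin earns -1 from Fight and 3 from Accommodate.
So Accommodate is the best response.

Accommodate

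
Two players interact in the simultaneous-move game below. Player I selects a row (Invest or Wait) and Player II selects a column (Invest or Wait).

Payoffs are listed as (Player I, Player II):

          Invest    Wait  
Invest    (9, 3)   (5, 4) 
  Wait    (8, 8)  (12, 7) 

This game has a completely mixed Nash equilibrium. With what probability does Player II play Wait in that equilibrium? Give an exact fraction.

1/8

Let q be the probability that Player II plays Invest. In a completely mixed equilibrium, Player I must be indifferent between Invest and Wait.
Player I's expected payoff from Invest is 9q + 5(1−q); from Wait it is 8q + 12(1−q).
Setting these equal: 4q + 5 = −4q + 12, so q = 7/8.
Therefore Player II plays Wait with probability 1 − 7/8 = 1/8.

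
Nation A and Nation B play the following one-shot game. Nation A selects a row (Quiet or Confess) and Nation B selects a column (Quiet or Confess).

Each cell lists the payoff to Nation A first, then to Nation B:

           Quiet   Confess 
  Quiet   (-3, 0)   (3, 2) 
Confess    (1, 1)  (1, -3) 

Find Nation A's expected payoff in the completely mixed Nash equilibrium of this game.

First find y, the probability Nation B plays Quiet, from Nation A's indifference between Quiet and Confess: −3y + 3(1−y) = y + (1−y), giving y = 1/3.
Since Nation A is indifferent in equilibrium, Nation A's expected payoff equals the payoff from either row against (1/3, 2/3). Using Quiet: −3(1/3) + 3(2/3) = 1.

1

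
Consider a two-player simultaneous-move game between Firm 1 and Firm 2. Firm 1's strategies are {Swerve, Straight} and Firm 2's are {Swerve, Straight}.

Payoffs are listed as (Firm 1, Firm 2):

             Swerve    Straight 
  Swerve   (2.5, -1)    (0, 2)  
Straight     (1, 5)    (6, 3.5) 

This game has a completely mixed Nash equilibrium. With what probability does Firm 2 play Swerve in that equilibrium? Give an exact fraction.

Let y be the probability that Firm 2 plays Swerve. In a completely mixed equilibrium, Firm 1 must be indifferent between Swerve and Straight.
Firm 1's expected payoff from Swerve is 2.5y; from Straight it is y + 6(1−y).
Setting these equal: 2.5y = −5y + 6, so y = 4/5.

4/5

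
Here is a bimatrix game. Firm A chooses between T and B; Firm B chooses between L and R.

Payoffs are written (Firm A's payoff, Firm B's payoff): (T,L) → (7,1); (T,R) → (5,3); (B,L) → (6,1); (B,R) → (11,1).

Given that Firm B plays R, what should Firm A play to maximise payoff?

Against R, Firm A earns 5 from T and 11 from B.
So B is the best response.

B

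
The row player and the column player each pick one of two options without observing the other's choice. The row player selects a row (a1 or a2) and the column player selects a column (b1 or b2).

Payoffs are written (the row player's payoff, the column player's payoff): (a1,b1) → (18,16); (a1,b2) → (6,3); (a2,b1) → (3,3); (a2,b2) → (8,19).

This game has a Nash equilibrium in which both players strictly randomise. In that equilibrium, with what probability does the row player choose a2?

13/29

Let p be the probability that the row player plays a1. In a completely mixed equilibrium, the column player must be indifferent between b1 and b2.
The column player's expected payoff from b1 is 16p + 3(1−p); from b2 it is 3p + 19(1−p).
Setting these equal: 13p + 3 = −16p + 19, so p = 16/29.
Therefore the row player plays a2 with probability 1 − 16/29 = 13/29.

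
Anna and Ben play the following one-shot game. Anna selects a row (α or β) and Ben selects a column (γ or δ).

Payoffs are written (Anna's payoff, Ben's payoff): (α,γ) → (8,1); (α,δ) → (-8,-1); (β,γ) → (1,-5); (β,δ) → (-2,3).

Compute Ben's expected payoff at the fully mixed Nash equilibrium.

-1/5

First find p, the probability Anna plays α, from Ben's indifference between γ and δ: p − 5(1−p) = −p + 3(1−p), giving p = 4/5.
Since Ben is indifferent in equilibrium, Ben's expected payoff equals the payoff from either column against (4/5, 1/5). Using γ: (4/5) − 5(1/5) = -1/5.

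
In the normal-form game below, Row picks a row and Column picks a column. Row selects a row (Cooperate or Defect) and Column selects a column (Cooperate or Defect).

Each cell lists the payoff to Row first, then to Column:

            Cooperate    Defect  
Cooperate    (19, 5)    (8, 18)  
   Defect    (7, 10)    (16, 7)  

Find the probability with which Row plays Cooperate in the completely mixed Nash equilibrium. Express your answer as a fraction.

3/16

Let r be the probability that Row plays Cooperate. In a completely mixed equilibrium, Column must be indifferent between Cooperate and Defect.
Column's expected payoff from Cooperate is 5r + 10(1−r); from Defect it is 18r + 7(1−r).
Setting these equal: −5r + 10 = 11r + 7, so r = 3/16.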